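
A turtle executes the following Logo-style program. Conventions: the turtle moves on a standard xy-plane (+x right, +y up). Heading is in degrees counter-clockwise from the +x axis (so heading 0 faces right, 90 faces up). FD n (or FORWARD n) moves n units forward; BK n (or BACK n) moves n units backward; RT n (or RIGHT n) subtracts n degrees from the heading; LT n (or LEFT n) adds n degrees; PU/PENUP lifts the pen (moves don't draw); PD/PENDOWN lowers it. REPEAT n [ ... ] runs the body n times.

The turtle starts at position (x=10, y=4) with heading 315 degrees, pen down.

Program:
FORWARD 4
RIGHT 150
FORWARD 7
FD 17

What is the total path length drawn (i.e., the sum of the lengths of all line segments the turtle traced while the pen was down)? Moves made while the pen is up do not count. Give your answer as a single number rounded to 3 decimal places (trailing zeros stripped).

Answer: 28

Derivation:
Executing turtle program step by step:
Start: pos=(10,4), heading=315, pen down
FD 4: (10,4) -> (12.828,1.172) [heading=315, draw]
RT 150: heading 315 -> 165
FD 7: (12.828,1.172) -> (6.067,2.983) [heading=165, draw]
FD 17: (6.067,2.983) -> (-10.354,7.383) [heading=165, draw]
Final: pos=(-10.354,7.383), heading=165, 3 segment(s) drawn

Segment lengths:
  seg 1: (10,4) -> (12.828,1.172), length = 4
  seg 2: (12.828,1.172) -> (6.067,2.983), length = 7
  seg 3: (6.067,2.983) -> (-10.354,7.383), length = 17
Total = 28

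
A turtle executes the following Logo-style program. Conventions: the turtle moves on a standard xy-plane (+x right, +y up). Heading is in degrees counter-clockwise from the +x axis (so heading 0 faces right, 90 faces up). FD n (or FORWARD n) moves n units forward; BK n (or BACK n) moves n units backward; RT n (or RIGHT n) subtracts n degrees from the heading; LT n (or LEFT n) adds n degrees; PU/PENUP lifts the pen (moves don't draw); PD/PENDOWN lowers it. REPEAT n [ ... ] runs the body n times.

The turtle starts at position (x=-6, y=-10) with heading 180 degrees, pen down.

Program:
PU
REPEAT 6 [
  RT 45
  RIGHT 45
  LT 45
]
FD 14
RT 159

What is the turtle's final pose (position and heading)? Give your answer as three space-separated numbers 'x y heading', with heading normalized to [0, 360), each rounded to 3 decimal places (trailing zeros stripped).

Executing turtle program step by step:
Start: pos=(-6,-10), heading=180, pen down
PU: pen up
REPEAT 6 [
  -- iteration 1/6 --
  RT 45: heading 180 -> 135
  RT 45: heading 135 -> 90
  LT 45: heading 90 -> 135
  -- iteration 2/6 --
  RT 45: heading 135 -> 90
  RT 45: heading 90 -> 45
  LT 45: heading 45 -> 90
  -- iteration 3/6 --
  RT 45: heading 90 -> 45
  RT 45: heading 45 -> 0
  LT 45: heading 0 -> 45
  -- iteration 4/6 --
  RT 45: heading 45 -> 0
  RT 45: heading 0 -> 315
  LT 45: heading 315 -> 0
  -- iteration 5/6 --
  RT 45: heading 0 -> 315
  RT 45: heading 315 -> 270
  LT 45: heading 270 -> 315
  -- iteration 6/6 --
  RT 45: heading 315 -> 270
  RT 45: heading 270 -> 225
  LT 45: heading 225 -> 270
]
FD 14: (-6,-10) -> (-6,-24) [heading=270, move]
RT 159: heading 270 -> 111
Final: pos=(-6,-24), heading=111, 0 segment(s) drawn

Answer: -6 -24 111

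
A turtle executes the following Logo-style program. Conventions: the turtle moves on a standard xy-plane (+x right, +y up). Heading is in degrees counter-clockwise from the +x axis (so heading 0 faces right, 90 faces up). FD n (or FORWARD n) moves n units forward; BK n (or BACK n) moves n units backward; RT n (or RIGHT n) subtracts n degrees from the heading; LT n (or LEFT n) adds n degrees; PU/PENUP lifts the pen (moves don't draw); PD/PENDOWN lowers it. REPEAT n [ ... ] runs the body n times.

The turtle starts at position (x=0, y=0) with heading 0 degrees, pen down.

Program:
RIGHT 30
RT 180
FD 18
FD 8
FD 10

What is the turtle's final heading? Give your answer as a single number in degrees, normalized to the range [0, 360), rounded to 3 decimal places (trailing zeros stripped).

Answer: 150

Derivation:
Executing turtle program step by step:
Start: pos=(0,0), heading=0, pen down
RT 30: heading 0 -> 330
RT 180: heading 330 -> 150
FD 18: (0,0) -> (-15.588,9) [heading=150, draw]
FD 8: (-15.588,9) -> (-22.517,13) [heading=150, draw]
FD 10: (-22.517,13) -> (-31.177,18) [heading=150, draw]
Final: pos=(-31.177,18), heading=150, 3 segment(s) drawn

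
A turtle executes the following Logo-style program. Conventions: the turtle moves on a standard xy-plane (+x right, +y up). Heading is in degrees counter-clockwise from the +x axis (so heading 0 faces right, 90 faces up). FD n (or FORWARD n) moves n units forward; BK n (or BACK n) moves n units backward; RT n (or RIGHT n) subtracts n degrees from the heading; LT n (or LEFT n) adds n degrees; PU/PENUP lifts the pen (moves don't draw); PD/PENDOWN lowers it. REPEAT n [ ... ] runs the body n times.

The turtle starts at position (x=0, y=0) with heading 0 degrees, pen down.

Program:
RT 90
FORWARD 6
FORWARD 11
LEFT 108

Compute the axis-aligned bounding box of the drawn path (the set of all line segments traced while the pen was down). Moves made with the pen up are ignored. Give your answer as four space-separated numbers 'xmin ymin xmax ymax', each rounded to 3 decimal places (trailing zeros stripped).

Answer: 0 -17 0 0

Derivation:
Executing turtle program step by step:
Start: pos=(0,0), heading=0, pen down
RT 90: heading 0 -> 270
FD 6: (0,0) -> (0,-6) [heading=270, draw]
FD 11: (0,-6) -> (0,-17) [heading=270, draw]
LT 108: heading 270 -> 18
Final: pos=(0,-17), heading=18, 2 segment(s) drawn

Segment endpoints: x in {0, 0, 0}, y in {-17, -6, 0}
xmin=0, ymin=-17, xmax=0, ymax=0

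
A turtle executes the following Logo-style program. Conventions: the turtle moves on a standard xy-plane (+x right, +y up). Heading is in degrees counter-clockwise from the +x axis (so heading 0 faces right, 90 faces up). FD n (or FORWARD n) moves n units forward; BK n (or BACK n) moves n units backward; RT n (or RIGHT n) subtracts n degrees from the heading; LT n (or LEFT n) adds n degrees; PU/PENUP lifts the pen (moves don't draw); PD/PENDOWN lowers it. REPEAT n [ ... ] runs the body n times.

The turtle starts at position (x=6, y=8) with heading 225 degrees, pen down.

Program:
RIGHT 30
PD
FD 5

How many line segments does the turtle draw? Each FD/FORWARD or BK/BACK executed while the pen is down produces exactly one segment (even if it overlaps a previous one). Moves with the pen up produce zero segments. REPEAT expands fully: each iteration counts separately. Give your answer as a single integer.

Answer: 1

Derivation:
Executing turtle program step by step:
Start: pos=(6,8), heading=225, pen down
RT 30: heading 225 -> 195
PD: pen down
FD 5: (6,8) -> (1.17,6.706) [heading=195, draw]
Final: pos=(1.17,6.706), heading=195, 1 segment(s) drawn
Segments drawn: 1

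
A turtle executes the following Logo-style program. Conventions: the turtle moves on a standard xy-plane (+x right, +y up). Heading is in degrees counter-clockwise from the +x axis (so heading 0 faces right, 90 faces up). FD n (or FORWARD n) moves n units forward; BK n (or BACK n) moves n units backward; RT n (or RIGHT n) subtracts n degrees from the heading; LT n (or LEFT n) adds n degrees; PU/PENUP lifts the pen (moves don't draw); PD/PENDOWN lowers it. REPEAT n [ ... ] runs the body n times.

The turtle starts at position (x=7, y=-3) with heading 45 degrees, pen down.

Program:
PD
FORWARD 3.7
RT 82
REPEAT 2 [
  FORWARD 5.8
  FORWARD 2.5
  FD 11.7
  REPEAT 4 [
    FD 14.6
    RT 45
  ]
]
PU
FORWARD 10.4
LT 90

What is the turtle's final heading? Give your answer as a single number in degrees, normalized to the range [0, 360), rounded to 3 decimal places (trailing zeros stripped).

Executing turtle program step by step:
Start: pos=(7,-3), heading=45, pen down
PD: pen down
FD 3.7: (7,-3) -> (9.616,-0.384) [heading=45, draw]
RT 82: heading 45 -> 323
REPEAT 2 [
  -- iteration 1/2 --
  FD 5.8: (9.616,-0.384) -> (14.248,-3.874) [heading=323, draw]
  FD 2.5: (14.248,-3.874) -> (16.245,-5.379) [heading=323, draw]
  FD 11.7: (16.245,-5.379) -> (25.589,-12.42) [heading=323, draw]
  REPEAT 4 [
    -- iteration 1/4 --
    FD 14.6: (25.589,-12.42) -> (37.249,-21.207) [heading=323, draw]
    RT 45: heading 323 -> 278
    -- iteration 2/4 --
    FD 14.6: (37.249,-21.207) -> (39.281,-35.664) [heading=278, draw]
    RT 45: heading 278 -> 233
    -- iteration 3/4 --
    FD 14.6: (39.281,-35.664) -> (30.495,-47.324) [heading=233, draw]
    RT 45: heading 233 -> 188
    -- iteration 4/4 --
    FD 14.6: (30.495,-47.324) -> (16.037,-49.356) [heading=188, draw]
    RT 45: heading 188 -> 143
  ]
  -- iteration 2/2 --
  FD 5.8: (16.037,-49.356) -> (11.405,-45.866) [heading=143, draw]
  FD 2.5: (11.405,-45.866) -> (9.408,-44.361) [heading=143, draw]
  FD 11.7: (9.408,-44.361) -> (0.064,-37.32) [heading=143, draw]
  REPEAT 4 [
    -- iteration 1/4 --
    FD 14.6: (0.064,-37.32) -> (-11.596,-28.534) [heading=143, draw]
    RT 45: heading 143 -> 98
    -- iteration 2/4 --
    FD 14.6: (-11.596,-28.534) -> (-13.628,-14.076) [heading=98, draw]
    RT 45: heading 98 -> 53
    -- iteration 3/4 --
    FD 14.6: (-13.628,-14.076) -> (-4.842,-2.416) [heading=53, draw]
    RT 45: heading 53 -> 8
    -- iteration 4/4 --
    FD 14.6: (-4.842,-2.416) -> (9.616,-0.384) [heading=8, draw]
    RT 45: heading 8 -> 323
  ]
]
PU: pen up
FD 10.4: (9.616,-0.384) -> (17.922,-6.643) [heading=323, move]
LT 90: heading 323 -> 53
Final: pos=(17.922,-6.643), heading=53, 15 segment(s) drawn

Answer: 53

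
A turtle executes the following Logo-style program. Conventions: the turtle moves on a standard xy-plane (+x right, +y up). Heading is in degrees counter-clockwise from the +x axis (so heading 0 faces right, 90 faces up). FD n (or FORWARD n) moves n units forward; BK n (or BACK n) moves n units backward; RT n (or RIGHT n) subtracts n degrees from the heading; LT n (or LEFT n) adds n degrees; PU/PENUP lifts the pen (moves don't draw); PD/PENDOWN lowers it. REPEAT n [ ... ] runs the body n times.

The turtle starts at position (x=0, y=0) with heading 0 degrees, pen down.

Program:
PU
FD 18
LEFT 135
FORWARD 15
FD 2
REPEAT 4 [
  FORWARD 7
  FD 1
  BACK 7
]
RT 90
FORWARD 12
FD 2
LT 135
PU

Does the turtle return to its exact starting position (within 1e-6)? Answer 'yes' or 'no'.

Executing turtle program step by step:
Start: pos=(0,0), heading=0, pen down
PU: pen up
FD 18: (0,0) -> (18,0) [heading=0, move]
LT 135: heading 0 -> 135
FD 15: (18,0) -> (7.393,10.607) [heading=135, move]
FD 2: (7.393,10.607) -> (5.979,12.021) [heading=135, move]
REPEAT 4 [
  -- iteration 1/4 --
  FD 7: (5.979,12.021) -> (1.029,16.971) [heading=135, move]
  FD 1: (1.029,16.971) -> (0.322,17.678) [heading=135, move]
  BK 7: (0.322,17.678) -> (5.272,12.728) [heading=135, move]
  -- iteration 2/4 --
  FD 7: (5.272,12.728) -> (0.322,17.678) [heading=135, move]
  FD 1: (0.322,17.678) -> (-0.385,18.385) [heading=135, move]
  BK 7: (-0.385,18.385) -> (4.565,13.435) [heading=135, move]
  -- iteration 3/4 --
  FD 7: (4.565,13.435) -> (-0.385,18.385) [heading=135, move]
  FD 1: (-0.385,18.385) -> (-1.092,19.092) [heading=135, move]
  BK 7: (-1.092,19.092) -> (3.858,14.142) [heading=135, move]
  -- iteration 4/4 --
  FD 7: (3.858,14.142) -> (-1.092,19.092) [heading=135, move]
  FD 1: (-1.092,19.092) -> (-1.799,19.799) [heading=135, move]
  BK 7: (-1.799,19.799) -> (3.151,14.849) [heading=135, move]
]
RT 90: heading 135 -> 45
FD 12: (3.151,14.849) -> (11.636,23.335) [heading=45, move]
FD 2: (11.636,23.335) -> (13.05,24.749) [heading=45, move]
LT 135: heading 45 -> 180
PU: pen up
Final: pos=(13.05,24.749), heading=180, 0 segment(s) drawn

Start position: (0, 0)
Final position: (13.05, 24.749)
Distance = 27.979; >= 1e-6 -> NOT closed

Answer: no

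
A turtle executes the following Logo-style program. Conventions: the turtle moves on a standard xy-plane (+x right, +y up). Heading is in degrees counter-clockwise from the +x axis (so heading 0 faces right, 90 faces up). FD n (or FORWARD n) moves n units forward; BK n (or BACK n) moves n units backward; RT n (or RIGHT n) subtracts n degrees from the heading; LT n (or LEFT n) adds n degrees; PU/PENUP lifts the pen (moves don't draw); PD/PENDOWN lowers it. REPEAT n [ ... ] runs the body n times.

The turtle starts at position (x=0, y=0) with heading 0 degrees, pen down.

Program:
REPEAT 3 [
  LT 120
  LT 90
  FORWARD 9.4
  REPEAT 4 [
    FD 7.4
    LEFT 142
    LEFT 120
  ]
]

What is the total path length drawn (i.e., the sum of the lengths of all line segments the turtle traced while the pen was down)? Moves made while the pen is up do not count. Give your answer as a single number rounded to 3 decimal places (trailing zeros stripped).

Executing turtle program step by step:
Start: pos=(0,0), heading=0, pen down
REPEAT 3 [
  -- iteration 1/3 --
  LT 120: heading 0 -> 120
  LT 90: heading 120 -> 210
  FD 9.4: (0,0) -> (-8.141,-4.7) [heading=210, draw]
  REPEAT 4 [
    -- iteration 1/4 --
    FD 7.4: (-8.141,-4.7) -> (-14.549,-8.4) [heading=210, draw]
    LT 142: heading 210 -> 352
    LT 120: heading 352 -> 112
    -- iteration 2/4 --
    FD 7.4: (-14.549,-8.4) -> (-17.321,-1.539) [heading=112, draw]
    LT 142: heading 112 -> 254
    LT 120: heading 254 -> 14
    -- iteration 3/4 --
    FD 7.4: (-17.321,-1.539) -> (-10.141,0.251) [heading=14, draw]
    LT 142: heading 14 -> 156
    LT 120: heading 156 -> 276
    -- iteration 4/4 --
    FD 7.4: (-10.141,0.251) -> (-9.368,-7.108) [heading=276, draw]
    LT 142: heading 276 -> 58
    LT 120: heading 58 -> 178
  ]
  -- iteration 2/3 --
  LT 120: heading 178 -> 298
  LT 90: heading 298 -> 28
  FD 9.4: (-9.368,-7.108) -> (-1.068,-2.695) [heading=28, draw]
  REPEAT 4 [
    -- iteration 1/4 --
    FD 7.4: (-1.068,-2.695) -> (5.466,0.779) [heading=28, draw]
    LT 142: heading 28 -> 170
    LT 120: heading 170 -> 290
    -- iteration 2/4 --
    FD 7.4: (5.466,0.779) -> (7.997,-6.175) [heading=290, draw]
    LT 142: heading 290 -> 72
    LT 120: heading 72 -> 192
    -- iteration 3/4 --
    FD 7.4: (7.997,-6.175) -> (0.759,-7.713) [heading=192, draw]
    LT 142: heading 192 -> 334
    LT 120: heading 334 -> 94
    -- iteration 4/4 --
    FD 7.4: (0.759,-7.713) -> (0.242,-0.331) [heading=94, draw]
    LT 142: heading 94 -> 236
    LT 120: heading 236 -> 356
  ]
  -- iteration 3/3 --
  LT 120: heading 356 -> 116
  LT 90: heading 116 -> 206
  FD 9.4: (0.242,-0.331) -> (-8.206,-4.452) [heading=206, draw]
  REPEAT 4 [
    -- iteration 1/4 --
    FD 7.4: (-8.206,-4.452) -> (-14.857,-7.696) [heading=206, draw]
    LT 142: heading 206 -> 348
    LT 120: heading 348 -> 108
    -- iteration 2/4 --
    FD 7.4: (-14.857,-7.696) -> (-17.144,-0.658) [heading=108, draw]
    LT 142: heading 108 -> 250
    LT 120: heading 250 -> 10
    -- iteration 3/4 --
    FD 7.4: (-17.144,-0.658) -> (-9.857,0.627) [heading=10, draw]
    LT 142: heading 10 -> 152
    LT 120: heading 152 -> 272
    -- iteration 4/4 --
    FD 7.4: (-9.857,0.627) -> (-9.598,-6.769) [heading=272, draw]
    LT 142: heading 272 -> 54
    LT 120: heading 54 -> 174
  ]
]
Final: pos=(-9.598,-6.769), heading=174, 15 segment(s) drawn

Segment lengths:
  seg 1: (0,0) -> (-8.141,-4.7), length = 9.4
  seg 2: (-8.141,-4.7) -> (-14.549,-8.4), length = 7.4
  seg 3: (-14.549,-8.4) -> (-17.321,-1.539), length = 7.4
  seg 4: (-17.321,-1.539) -> (-10.141,0.251), length = 7.4
  seg 5: (-10.141,0.251) -> (-9.368,-7.108), length = 7.4
  seg 6: (-9.368,-7.108) -> (-1.068,-2.695), length = 9.4
  seg 7: (-1.068,-2.695) -> (5.466,0.779), length = 7.4
  seg 8: (5.466,0.779) -> (7.997,-6.175), length = 7.4
  seg 9: (7.997,-6.175) -> (0.759,-7.713), length = 7.4
  seg 10: (0.759,-7.713) -> (0.242,-0.331), length = 7.4
  seg 11: (0.242,-0.331) -> (-8.206,-4.452), length = 9.4
  seg 12: (-8.206,-4.452) -> (-14.857,-7.696), length = 7.4
  seg 13: (-14.857,-7.696) -> (-17.144,-0.658), length = 7.4
  seg 14: (-17.144,-0.658) -> (-9.857,0.627), length = 7.4
  seg 15: (-9.857,0.627) -> (-9.598,-6.769), length = 7.4
Total = 117

Answer: 117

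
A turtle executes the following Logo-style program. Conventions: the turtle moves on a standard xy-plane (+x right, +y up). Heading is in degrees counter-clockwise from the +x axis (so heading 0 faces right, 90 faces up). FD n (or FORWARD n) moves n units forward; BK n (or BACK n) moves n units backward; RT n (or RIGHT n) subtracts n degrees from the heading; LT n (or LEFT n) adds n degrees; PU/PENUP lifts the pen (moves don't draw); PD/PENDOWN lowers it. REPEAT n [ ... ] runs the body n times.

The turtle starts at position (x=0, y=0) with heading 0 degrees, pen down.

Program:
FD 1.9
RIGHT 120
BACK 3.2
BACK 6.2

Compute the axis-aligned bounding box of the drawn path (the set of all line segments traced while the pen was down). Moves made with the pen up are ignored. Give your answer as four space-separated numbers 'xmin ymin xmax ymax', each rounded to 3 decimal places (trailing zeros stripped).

Executing turtle program step by step:
Start: pos=(0,0), heading=0, pen down
FD 1.9: (0,0) -> (1.9,0) [heading=0, draw]
RT 120: heading 0 -> 240
BK 3.2: (1.9,0) -> (3.5,2.771) [heading=240, draw]
BK 6.2: (3.5,2.771) -> (6.6,8.141) [heading=240, draw]
Final: pos=(6.6,8.141), heading=240, 3 segment(s) drawn

Segment endpoints: x in {0, 1.9, 3.5, 6.6}, y in {0, 2.771, 8.141}
xmin=0, ymin=0, xmax=6.6, ymax=8.141

Answer: 0 0 6.6 8.141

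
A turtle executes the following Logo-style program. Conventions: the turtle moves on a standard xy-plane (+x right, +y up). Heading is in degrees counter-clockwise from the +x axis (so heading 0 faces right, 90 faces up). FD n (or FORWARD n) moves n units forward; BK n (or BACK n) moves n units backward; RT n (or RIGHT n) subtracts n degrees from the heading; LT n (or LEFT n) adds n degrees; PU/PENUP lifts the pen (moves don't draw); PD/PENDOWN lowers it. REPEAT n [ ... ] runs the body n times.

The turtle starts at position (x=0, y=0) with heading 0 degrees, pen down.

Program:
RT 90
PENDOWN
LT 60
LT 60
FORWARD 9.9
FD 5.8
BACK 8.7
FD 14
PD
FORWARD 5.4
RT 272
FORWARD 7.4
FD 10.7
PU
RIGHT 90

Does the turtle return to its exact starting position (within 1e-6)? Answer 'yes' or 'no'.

Executing turtle program step by step:
Start: pos=(0,0), heading=0, pen down
RT 90: heading 0 -> 270
PD: pen down
LT 60: heading 270 -> 330
LT 60: heading 330 -> 30
FD 9.9: (0,0) -> (8.574,4.95) [heading=30, draw]
FD 5.8: (8.574,4.95) -> (13.597,7.85) [heading=30, draw]
BK 8.7: (13.597,7.85) -> (6.062,3.5) [heading=30, draw]
FD 14: (6.062,3.5) -> (18.187,10.5) [heading=30, draw]
PD: pen down
FD 5.4: (18.187,10.5) -> (22.863,13.2) [heading=30, draw]
RT 272: heading 30 -> 118
FD 7.4: (22.863,13.2) -> (19.389,19.734) [heading=118, draw]
FD 10.7: (19.389,19.734) -> (14.366,29.181) [heading=118, draw]
PU: pen up
RT 90: heading 118 -> 28
Final: pos=(14.366,29.181), heading=28, 7 segment(s) drawn

Start position: (0, 0)
Final position: (14.366, 29.181)
Distance = 32.526; >= 1e-6 -> NOT closed

Answer: no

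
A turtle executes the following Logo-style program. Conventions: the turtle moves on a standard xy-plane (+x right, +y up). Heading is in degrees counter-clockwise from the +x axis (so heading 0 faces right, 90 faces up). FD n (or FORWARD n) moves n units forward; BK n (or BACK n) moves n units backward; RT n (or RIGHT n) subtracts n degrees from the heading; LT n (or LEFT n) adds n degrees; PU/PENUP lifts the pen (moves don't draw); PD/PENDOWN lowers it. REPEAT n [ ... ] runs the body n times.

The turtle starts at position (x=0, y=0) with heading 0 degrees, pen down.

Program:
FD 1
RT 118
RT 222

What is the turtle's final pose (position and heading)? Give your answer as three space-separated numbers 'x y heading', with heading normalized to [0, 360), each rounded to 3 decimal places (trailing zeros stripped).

Executing turtle program step by step:
Start: pos=(0,0), heading=0, pen down
FD 1: (0,0) -> (1,0) [heading=0, draw]
RT 118: heading 0 -> 242
RT 222: heading 242 -> 20
Final: pos=(1,0), heading=20, 1 segment(s) drawn

Answer: 1 0 20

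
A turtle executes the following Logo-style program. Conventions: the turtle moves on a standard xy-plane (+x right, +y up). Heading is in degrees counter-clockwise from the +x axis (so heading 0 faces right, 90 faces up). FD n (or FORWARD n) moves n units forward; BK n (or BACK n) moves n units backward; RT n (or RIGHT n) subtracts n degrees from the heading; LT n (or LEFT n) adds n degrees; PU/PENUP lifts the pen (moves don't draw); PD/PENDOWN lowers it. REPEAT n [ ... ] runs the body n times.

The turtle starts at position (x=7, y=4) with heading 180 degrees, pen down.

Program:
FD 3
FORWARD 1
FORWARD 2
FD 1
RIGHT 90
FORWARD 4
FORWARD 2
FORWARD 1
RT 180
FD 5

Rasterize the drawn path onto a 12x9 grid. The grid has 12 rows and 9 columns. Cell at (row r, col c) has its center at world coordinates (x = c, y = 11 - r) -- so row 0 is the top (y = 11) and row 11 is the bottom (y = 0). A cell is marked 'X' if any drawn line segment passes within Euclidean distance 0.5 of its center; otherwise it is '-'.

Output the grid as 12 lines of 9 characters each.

Segment 0: (7,4) -> (4,4)
Segment 1: (4,4) -> (3,4)
Segment 2: (3,4) -> (1,4)
Segment 3: (1,4) -> (0,4)
Segment 4: (0,4) -> (0,8)
Segment 5: (0,8) -> (0,10)
Segment 6: (0,10) -> (0,11)
Segment 7: (0,11) -> (0,6)

Answer: X--------
X--------
X--------
X--------
X--------
X--------
X--------
XXXXXXXX-
---------
---------
---------
---------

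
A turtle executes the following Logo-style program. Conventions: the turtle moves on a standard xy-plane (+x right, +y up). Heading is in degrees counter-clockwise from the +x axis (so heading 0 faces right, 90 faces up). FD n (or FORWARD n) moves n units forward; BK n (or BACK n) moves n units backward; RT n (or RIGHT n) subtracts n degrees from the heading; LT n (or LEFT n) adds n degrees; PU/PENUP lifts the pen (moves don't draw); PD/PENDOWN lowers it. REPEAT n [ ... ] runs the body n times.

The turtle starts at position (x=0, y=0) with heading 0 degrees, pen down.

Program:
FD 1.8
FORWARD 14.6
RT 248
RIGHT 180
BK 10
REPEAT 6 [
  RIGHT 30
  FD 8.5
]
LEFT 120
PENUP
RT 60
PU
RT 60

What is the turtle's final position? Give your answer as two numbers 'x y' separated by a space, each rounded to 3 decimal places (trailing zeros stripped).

Answer: -19.943 5.269

Derivation:
Executing turtle program step by step:
Start: pos=(0,0), heading=0, pen down
FD 1.8: (0,0) -> (1.8,0) [heading=0, draw]
FD 14.6: (1.8,0) -> (16.4,0) [heading=0, draw]
RT 248: heading 0 -> 112
RT 180: heading 112 -> 292
BK 10: (16.4,0) -> (12.654,9.272) [heading=292, draw]
REPEAT 6 [
  -- iteration 1/6 --
  RT 30: heading 292 -> 262
  FD 8.5: (12.654,9.272) -> (11.471,0.855) [heading=262, draw]
  -- iteration 2/6 --
  RT 30: heading 262 -> 232
  FD 8.5: (11.471,0.855) -> (6.238,-5.844) [heading=232, draw]
  -- iteration 3/6 --
  RT 30: heading 232 -> 202
  FD 8.5: (6.238,-5.844) -> (-1.643,-9.028) [heading=202, draw]
  -- iteration 4/6 --
  RT 30: heading 202 -> 172
  FD 8.5: (-1.643,-9.028) -> (-10.061,-7.845) [heading=172, draw]
  -- iteration 5/6 --
  RT 30: heading 172 -> 142
  FD 8.5: (-10.061,-7.845) -> (-16.759,-2.612) [heading=142, draw]
  -- iteration 6/6 --
  RT 30: heading 142 -> 112
  FD 8.5: (-16.759,-2.612) -> (-19.943,5.269) [heading=112, draw]
]
LT 120: heading 112 -> 232
PU: pen up
RT 60: heading 232 -> 172
PU: pen up
RT 60: heading 172 -> 112
Final: pos=(-19.943,5.269), heading=112, 9 segment(s) drawn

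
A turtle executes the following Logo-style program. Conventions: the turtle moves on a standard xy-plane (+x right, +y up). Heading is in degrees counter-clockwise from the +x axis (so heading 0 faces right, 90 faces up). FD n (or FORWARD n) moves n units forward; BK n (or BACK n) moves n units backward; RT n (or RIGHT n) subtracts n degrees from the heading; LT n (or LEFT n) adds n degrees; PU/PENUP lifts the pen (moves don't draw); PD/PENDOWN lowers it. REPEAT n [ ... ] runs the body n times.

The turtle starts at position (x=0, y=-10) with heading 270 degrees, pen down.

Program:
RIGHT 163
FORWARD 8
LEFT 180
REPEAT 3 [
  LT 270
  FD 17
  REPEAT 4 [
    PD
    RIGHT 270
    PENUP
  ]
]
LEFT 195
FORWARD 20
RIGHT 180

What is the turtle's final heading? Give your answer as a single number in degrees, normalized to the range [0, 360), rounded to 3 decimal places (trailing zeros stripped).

Executing turtle program step by step:
Start: pos=(0,-10), heading=270, pen down
RT 163: heading 270 -> 107
FD 8: (0,-10) -> (-2.339,-2.35) [heading=107, draw]
LT 180: heading 107 -> 287
REPEAT 3 [
  -- iteration 1/3 --
  LT 270: heading 287 -> 197
  FD 17: (-2.339,-2.35) -> (-18.596,-7.32) [heading=197, draw]
  REPEAT 4 [
    -- iteration 1/4 --
    PD: pen down
    RT 270: heading 197 -> 287
    PU: pen up
    -- iteration 2/4 --
    PD: pen down
    RT 270: heading 287 -> 17
    PU: pen up
    -- iteration 3/4 --
    PD: pen down
    RT 270: heading 17 -> 107
    PU: pen up
    -- iteration 4/4 --
    PD: pen down
    RT 270: heading 107 -> 197
    PU: pen up
  ]
  -- iteration 2/3 --
  LT 270: heading 197 -> 107
  FD 17: (-18.596,-7.32) -> (-23.566,8.937) [heading=107, move]
  REPEAT 4 [
    -- iteration 1/4 --
    PD: pen down
    RT 270: heading 107 -> 197
    PU: pen up
    -- iteration 2/4 --
    PD: pen down
    RT 270: heading 197 -> 287
    PU: pen up
    -- iteration 3/4 --
    PD: pen down
    RT 270: heading 287 -> 17
    PU: pen up
    -- iteration 4/4 --
    PD: pen down
    RT 270: heading 17 -> 107
    PU: pen up
  ]
  -- iteration 3/3 --
  LT 270: heading 107 -> 17
  FD 17: (-23.566,8.937) -> (-7.309,13.908) [heading=17, move]
  REPEAT 4 [
    -- iteration 1/4 --
    PD: pen down
    RT 270: heading 17 -> 107
    PU: pen up
    -- iteration 2/4 --
    PD: pen down
    RT 270: heading 107 -> 197
    PU: pen up
    -- iteration 3/4 --
    PD: pen down
    RT 270: heading 197 -> 287
    PU: pen up
    -- iteration 4/4 --
    PD: pen down
    RT 270: heading 287 -> 17
    PU: pen up
  ]
]
LT 195: heading 17 -> 212
FD 20: (-7.309,13.908) -> (-24.27,3.309) [heading=212, move]
RT 180: heading 212 -> 32
Final: pos=(-24.27,3.309), heading=32, 2 segment(s) drawn

Answer: 32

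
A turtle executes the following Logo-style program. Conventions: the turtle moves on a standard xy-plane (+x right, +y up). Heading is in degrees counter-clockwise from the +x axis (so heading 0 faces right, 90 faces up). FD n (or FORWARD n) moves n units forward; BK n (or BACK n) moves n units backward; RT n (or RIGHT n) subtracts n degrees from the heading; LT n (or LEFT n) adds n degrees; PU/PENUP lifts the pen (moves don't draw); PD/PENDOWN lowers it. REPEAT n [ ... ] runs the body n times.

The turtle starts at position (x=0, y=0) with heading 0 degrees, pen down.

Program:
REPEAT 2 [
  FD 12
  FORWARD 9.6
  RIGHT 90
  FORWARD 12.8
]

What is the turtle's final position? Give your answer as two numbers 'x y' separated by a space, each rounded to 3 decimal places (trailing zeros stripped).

Answer: 8.8 -34.4

Derivation:
Executing turtle program step by step:
Start: pos=(0,0), heading=0, pen down
REPEAT 2 [
  -- iteration 1/2 --
  FD 12: (0,0) -> (12,0) [heading=0, draw]
  FD 9.6: (12,0) -> (21.6,0) [heading=0, draw]
  RT 90: heading 0 -> 270
  FD 12.8: (21.6,0) -> (21.6,-12.8) [heading=270, draw]
  -- iteration 2/2 --
  FD 12: (21.6,-12.8) -> (21.6,-24.8) [heading=270, draw]
  FD 9.6: (21.6,-24.8) -> (21.6,-34.4) [heading=270, draw]
  RT 90: heading 270 -> 180
  FD 12.8: (21.6,-34.4) -> (8.8,-34.4) [heading=180, draw]
]
Final: pos=(8.8,-34.4), heading=180, 6 segment(s) drawn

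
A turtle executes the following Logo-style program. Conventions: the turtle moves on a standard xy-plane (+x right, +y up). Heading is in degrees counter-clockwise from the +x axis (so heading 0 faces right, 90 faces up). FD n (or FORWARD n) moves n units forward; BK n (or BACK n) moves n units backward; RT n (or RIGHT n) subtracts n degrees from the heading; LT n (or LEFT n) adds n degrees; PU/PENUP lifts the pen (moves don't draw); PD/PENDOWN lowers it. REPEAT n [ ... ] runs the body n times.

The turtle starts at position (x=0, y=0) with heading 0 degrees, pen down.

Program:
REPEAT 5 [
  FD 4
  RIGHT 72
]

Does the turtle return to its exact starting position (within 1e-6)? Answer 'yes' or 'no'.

Executing turtle program step by step:
Start: pos=(0,0), heading=0, pen down
REPEAT 5 [
  -- iteration 1/5 --
  FD 4: (0,0) -> (4,0) [heading=0, draw]
  RT 72: heading 0 -> 288
  -- iteration 2/5 --
  FD 4: (4,0) -> (5.236,-3.804) [heading=288, draw]
  RT 72: heading 288 -> 216
  -- iteration 3/5 --
  FD 4: (5.236,-3.804) -> (2,-6.155) [heading=216, draw]
  RT 72: heading 216 -> 144
  -- iteration 4/5 --
  FD 4: (2,-6.155) -> (-1.236,-3.804) [heading=144, draw]
  RT 72: heading 144 -> 72
  -- iteration 5/5 --
  FD 4: (-1.236,-3.804) -> (0,0) [heading=72, draw]
  RT 72: heading 72 -> 0
]
Final: pos=(0,0), heading=0, 5 segment(s) drawn

Start position: (0, 0)
Final position: (0, 0)
Distance = 0; < 1e-6 -> CLOSED

Answer: yes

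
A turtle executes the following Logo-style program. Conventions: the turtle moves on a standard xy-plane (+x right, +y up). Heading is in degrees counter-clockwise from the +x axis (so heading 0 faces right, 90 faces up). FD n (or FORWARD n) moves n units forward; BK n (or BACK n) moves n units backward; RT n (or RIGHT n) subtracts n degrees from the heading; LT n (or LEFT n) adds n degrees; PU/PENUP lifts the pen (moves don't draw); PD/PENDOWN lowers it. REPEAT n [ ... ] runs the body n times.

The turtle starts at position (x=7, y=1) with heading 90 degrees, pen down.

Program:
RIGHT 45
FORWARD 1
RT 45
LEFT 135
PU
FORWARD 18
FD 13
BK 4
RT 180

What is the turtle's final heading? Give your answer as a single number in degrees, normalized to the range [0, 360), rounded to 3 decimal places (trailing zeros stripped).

Executing turtle program step by step:
Start: pos=(7,1), heading=90, pen down
RT 45: heading 90 -> 45
FD 1: (7,1) -> (7.707,1.707) [heading=45, draw]
RT 45: heading 45 -> 0
LT 135: heading 0 -> 135
PU: pen up
FD 18: (7.707,1.707) -> (-5.021,14.435) [heading=135, move]
FD 13: (-5.021,14.435) -> (-14.213,23.627) [heading=135, move]
BK 4: (-14.213,23.627) -> (-11.385,20.799) [heading=135, move]
RT 180: heading 135 -> 315
Final: pos=(-11.385,20.799), heading=315, 1 segment(s) drawn

Answer: 315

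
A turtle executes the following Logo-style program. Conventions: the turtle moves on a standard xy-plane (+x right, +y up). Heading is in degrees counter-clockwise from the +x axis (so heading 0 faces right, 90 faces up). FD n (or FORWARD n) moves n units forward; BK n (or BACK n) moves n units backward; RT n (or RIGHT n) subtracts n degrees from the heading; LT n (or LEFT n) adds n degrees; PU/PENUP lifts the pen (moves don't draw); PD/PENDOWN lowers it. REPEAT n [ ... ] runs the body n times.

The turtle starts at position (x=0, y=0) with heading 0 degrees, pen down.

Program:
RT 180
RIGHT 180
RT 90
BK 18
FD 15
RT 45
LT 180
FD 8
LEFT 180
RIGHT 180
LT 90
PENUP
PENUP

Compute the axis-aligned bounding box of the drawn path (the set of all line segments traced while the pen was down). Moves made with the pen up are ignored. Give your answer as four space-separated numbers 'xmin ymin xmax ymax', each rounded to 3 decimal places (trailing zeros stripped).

Executing turtle program step by step:
Start: pos=(0,0), heading=0, pen down
RT 180: heading 0 -> 180
RT 180: heading 180 -> 0
RT 90: heading 0 -> 270
BK 18: (0,0) -> (0,18) [heading=270, draw]
FD 15: (0,18) -> (0,3) [heading=270, draw]
RT 45: heading 270 -> 225
LT 180: heading 225 -> 45
FD 8: (0,3) -> (5.657,8.657) [heading=45, draw]
LT 180: heading 45 -> 225
RT 180: heading 225 -> 45
LT 90: heading 45 -> 135
PU: pen up
PU: pen up
Final: pos=(5.657,8.657), heading=135, 3 segment(s) drawn

Segment endpoints: x in {0, 0, 0, 5.657}, y in {0, 3, 8.657, 18}
xmin=0, ymin=0, xmax=5.657, ymax=18

Answer: 0 0 5.657 18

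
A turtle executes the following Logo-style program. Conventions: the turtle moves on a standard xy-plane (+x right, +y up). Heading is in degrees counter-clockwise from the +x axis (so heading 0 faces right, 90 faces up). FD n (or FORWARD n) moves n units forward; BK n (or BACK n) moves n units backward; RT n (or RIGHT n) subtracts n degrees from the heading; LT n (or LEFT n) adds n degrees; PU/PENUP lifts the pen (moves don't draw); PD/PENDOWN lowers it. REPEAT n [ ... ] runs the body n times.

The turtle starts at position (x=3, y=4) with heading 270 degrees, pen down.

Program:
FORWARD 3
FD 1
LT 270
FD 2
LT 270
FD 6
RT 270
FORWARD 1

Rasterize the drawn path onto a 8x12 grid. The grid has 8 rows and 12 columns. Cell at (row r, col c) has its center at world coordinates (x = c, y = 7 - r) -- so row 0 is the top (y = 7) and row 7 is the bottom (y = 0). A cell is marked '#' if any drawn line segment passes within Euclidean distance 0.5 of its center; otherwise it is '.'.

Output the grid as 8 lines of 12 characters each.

Segment 0: (3,4) -> (3,1)
Segment 1: (3,1) -> (3,0)
Segment 2: (3,0) -> (1,0)
Segment 3: (1,0) -> (1,6)
Segment 4: (1,6) -> (0,6)

Answer: ............
##..........
.#..........
.#.#........
.#.#........
.#.#........
.#.#........
.###........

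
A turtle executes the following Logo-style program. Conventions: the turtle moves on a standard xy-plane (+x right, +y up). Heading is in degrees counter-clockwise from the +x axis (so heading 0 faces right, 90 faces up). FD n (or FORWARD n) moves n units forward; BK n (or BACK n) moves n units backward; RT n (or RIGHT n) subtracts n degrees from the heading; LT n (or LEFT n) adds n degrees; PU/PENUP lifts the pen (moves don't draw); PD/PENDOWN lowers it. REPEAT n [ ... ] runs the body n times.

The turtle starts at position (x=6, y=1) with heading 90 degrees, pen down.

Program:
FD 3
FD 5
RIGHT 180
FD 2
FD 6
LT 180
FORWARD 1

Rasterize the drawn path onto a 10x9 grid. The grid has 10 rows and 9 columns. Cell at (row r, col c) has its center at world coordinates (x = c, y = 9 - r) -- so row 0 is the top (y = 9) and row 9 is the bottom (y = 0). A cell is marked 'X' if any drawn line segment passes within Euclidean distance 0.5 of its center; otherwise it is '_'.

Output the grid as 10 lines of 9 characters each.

Segment 0: (6,1) -> (6,4)
Segment 1: (6,4) -> (6,9)
Segment 2: (6,9) -> (6,7)
Segment 3: (6,7) -> (6,1)
Segment 4: (6,1) -> (6,2)

Answer: ______X__
______X__
______X__
______X__
______X__
______X__
______X__
______X__
______X__
_________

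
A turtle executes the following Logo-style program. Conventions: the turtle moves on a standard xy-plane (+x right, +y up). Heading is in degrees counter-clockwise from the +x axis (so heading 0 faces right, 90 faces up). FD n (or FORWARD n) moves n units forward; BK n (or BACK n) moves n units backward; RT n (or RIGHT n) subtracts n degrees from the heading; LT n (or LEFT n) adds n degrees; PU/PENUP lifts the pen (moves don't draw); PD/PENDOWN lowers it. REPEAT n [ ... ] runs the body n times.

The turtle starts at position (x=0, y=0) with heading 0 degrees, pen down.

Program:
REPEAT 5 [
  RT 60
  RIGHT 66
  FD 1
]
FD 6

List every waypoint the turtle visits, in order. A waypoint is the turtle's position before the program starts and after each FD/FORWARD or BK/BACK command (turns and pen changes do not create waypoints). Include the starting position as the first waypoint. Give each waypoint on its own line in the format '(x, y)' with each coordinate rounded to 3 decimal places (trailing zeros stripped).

Executing turtle program step by step:
Start: pos=(0,0), heading=0, pen down
REPEAT 5 [
  -- iteration 1/5 --
  RT 60: heading 0 -> 300
  RT 66: heading 300 -> 234
  FD 1: (0,0) -> (-0.588,-0.809) [heading=234, draw]
  -- iteration 2/5 --
  RT 60: heading 234 -> 174
  RT 66: heading 174 -> 108
  FD 1: (-0.588,-0.809) -> (-0.897,0.142) [heading=108, draw]
  -- iteration 3/5 --
  RT 60: heading 108 -> 48
  RT 66: heading 48 -> 342
  FD 1: (-0.897,0.142) -> (0.054,-0.167) [heading=342, draw]
  -- iteration 4/5 --
  RT 60: heading 342 -> 282
  RT 66: heading 282 -> 216
  FD 1: (0.054,-0.167) -> (-0.755,-0.755) [heading=216, draw]
  -- iteration 5/5 --
  RT 60: heading 216 -> 156
  RT 66: heading 156 -> 90
  FD 1: (-0.755,-0.755) -> (-0.755,0.245) [heading=90, draw]
]
FD 6: (-0.755,0.245) -> (-0.755,6.245) [heading=90, draw]
Final: pos=(-0.755,6.245), heading=90, 6 segment(s) drawn
Waypoints (7 total):
(0, 0)
(-0.588, -0.809)
(-0.897, 0.142)
(0.054, -0.167)
(-0.755, -0.755)
(-0.755, 0.245)
(-0.755, 6.245)

Answer: (0, 0)
(-0.588, -0.809)
(-0.897, 0.142)
(0.054, -0.167)
(-0.755, -0.755)
(-0.755, 0.245)
(-0.755, 6.245)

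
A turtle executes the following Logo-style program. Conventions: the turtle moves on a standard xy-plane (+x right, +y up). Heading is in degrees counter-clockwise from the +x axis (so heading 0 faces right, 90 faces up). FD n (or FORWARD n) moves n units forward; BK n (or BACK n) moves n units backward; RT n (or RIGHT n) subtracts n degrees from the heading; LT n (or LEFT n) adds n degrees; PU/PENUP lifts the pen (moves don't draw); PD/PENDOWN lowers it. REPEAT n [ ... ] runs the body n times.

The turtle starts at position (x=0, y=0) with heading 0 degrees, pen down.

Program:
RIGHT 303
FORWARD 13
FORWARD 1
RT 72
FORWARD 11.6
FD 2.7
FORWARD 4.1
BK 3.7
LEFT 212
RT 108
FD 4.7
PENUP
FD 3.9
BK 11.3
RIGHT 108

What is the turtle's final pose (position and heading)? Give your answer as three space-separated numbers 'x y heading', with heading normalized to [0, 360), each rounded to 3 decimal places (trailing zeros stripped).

Answer: 21.777 5.237 341

Derivation:
Executing turtle program step by step:
Start: pos=(0,0), heading=0, pen down
RT 303: heading 0 -> 57
FD 13: (0,0) -> (7.08,10.903) [heading=57, draw]
FD 1: (7.08,10.903) -> (7.625,11.741) [heading=57, draw]
RT 72: heading 57 -> 345
FD 11.6: (7.625,11.741) -> (18.83,8.739) [heading=345, draw]
FD 2.7: (18.83,8.739) -> (21.438,8.04) [heading=345, draw]
FD 4.1: (21.438,8.04) -> (25.398,6.979) [heading=345, draw]
BK 3.7: (25.398,6.979) -> (21.824,7.937) [heading=345, draw]
LT 212: heading 345 -> 197
RT 108: heading 197 -> 89
FD 4.7: (21.824,7.937) -> (21.906,12.636) [heading=89, draw]
PU: pen up
FD 3.9: (21.906,12.636) -> (21.974,16.535) [heading=89, move]
BK 11.3: (21.974,16.535) -> (21.777,5.237) [heading=89, move]
RT 108: heading 89 -> 341
Final: pos=(21.777,5.237), heading=341, 7 segment(s) drawn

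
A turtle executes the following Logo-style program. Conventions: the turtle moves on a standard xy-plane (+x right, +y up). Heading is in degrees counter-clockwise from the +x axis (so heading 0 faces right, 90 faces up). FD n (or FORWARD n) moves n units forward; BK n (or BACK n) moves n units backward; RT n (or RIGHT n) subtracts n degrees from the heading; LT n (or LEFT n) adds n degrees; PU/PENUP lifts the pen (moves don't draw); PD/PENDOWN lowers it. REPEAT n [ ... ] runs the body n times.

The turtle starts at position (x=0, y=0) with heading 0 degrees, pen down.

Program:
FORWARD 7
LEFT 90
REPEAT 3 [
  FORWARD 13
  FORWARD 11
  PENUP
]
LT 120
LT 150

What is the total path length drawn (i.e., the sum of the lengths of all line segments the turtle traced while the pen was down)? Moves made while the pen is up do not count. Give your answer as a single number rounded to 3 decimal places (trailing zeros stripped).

Executing turtle program step by step:
Start: pos=(0,0), heading=0, pen down
FD 7: (0,0) -> (7,0) [heading=0, draw]
LT 90: heading 0 -> 90
REPEAT 3 [
  -- iteration 1/3 --
  FD 13: (7,0) -> (7,13) [heading=90, draw]
  FD 11: (7,13) -> (7,24) [heading=90, draw]
  PU: pen up
  -- iteration 2/3 --
  FD 13: (7,24) -> (7,37) [heading=90, move]
  FD 11: (7,37) -> (7,48) [heading=90, move]
  PU: pen up
  -- iteration 3/3 --
  FD 13: (7,48) -> (7,61) [heading=90, move]
  FD 11: (7,61) -> (7,72) [heading=90, move]
  PU: pen up
]
LT 120: heading 90 -> 210
LT 150: heading 210 -> 0
Final: pos=(7,72), heading=0, 3 segment(s) drawn

Segment lengths:
  seg 1: (0,0) -> (7,0), length = 7
  seg 2: (7,0) -> (7,13), length = 13
  seg 3: (7,13) -> (7,24), length = 11
Total = 31

Answer: 31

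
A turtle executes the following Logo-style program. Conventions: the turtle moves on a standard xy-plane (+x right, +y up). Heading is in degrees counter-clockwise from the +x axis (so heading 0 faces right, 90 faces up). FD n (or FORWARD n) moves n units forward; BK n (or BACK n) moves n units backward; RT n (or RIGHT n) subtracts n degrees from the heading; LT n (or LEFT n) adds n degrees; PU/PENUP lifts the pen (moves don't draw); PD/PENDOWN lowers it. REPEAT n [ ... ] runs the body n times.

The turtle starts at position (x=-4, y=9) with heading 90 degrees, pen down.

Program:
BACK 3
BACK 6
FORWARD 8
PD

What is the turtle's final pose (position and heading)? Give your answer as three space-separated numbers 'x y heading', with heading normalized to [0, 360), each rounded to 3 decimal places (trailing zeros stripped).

Executing turtle program step by step:
Start: pos=(-4,9), heading=90, pen down
BK 3: (-4,9) -> (-4,6) [heading=90, draw]
BK 6: (-4,6) -> (-4,0) [heading=90, draw]
FD 8: (-4,0) -> (-4,8) [heading=90, draw]
PD: pen down
Final: pos=(-4,8), heading=90, 3 segment(s) drawn

Answer: -4 8 90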